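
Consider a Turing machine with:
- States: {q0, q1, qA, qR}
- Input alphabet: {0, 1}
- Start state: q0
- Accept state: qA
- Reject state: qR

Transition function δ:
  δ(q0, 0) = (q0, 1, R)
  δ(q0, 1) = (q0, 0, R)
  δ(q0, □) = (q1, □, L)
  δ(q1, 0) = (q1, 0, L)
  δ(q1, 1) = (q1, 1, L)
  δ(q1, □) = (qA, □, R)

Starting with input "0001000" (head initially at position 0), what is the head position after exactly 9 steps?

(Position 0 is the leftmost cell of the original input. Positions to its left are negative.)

Execution trace (head position shown):
Step 0: [q0]0001000  (head at position 0)
Step 1: move right → 1[q0]001000  (head at position 1)
Step 2: move right → 11[q0]01000  (head at position 2)
Step 3: move right → 111[q0]1000  (head at position 3)
Step 4: move right → 1110[q0]000  (head at position 4)
Step 5: move right → 11101[q0]00  (head at position 5)
Step 6: move right → 111011[q0]0  (head at position 6)
Step 7: move right → 1110111[q0]□  (head at position 7)
Step 8: move left → 111011[q1]1□  (head at position 6)
Step 9: move left → 11101[q1]11□  (head at position 5)

After 9 steps, the head is at position 5.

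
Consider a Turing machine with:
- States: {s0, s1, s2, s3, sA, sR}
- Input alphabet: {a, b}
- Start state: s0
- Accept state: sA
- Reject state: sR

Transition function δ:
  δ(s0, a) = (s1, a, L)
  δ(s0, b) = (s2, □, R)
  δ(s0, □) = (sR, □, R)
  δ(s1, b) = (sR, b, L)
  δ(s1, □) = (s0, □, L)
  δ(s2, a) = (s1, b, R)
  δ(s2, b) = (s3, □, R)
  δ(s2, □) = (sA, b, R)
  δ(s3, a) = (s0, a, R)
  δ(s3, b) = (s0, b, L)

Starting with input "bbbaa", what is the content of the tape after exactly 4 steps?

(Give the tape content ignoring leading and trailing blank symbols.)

Execution trace:
Initial: [s0]bbbaa
Step 1: δ(s0, b) = (s2, □, R) → □[s2]bbaa
Step 2: δ(s2, b) = (s3, □, R) → □□[s3]baa
Step 3: δ(s3, b) = (s0, b, L) → □[s0]□baa
Step 4: δ(s0, □) = (sR, □, R) → □□[sR]baa

The machine reaches the reject state sR and halts.

After 4 steps, the tape (ignoring leading/trailing blanks) is: baa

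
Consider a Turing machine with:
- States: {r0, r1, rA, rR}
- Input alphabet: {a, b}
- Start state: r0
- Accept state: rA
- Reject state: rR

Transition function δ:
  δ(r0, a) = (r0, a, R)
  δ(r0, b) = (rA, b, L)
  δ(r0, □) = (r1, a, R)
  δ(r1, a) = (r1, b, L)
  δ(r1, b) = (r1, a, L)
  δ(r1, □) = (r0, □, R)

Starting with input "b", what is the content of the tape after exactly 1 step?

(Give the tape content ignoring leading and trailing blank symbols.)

Execution trace:
Initial: [r0]b
Step 1: δ(r0, b) = (rA, b, L) → [rA]□b

The machine reaches the accept state rA and halts.

After 1 step, the tape (ignoring leading/trailing blanks) is: b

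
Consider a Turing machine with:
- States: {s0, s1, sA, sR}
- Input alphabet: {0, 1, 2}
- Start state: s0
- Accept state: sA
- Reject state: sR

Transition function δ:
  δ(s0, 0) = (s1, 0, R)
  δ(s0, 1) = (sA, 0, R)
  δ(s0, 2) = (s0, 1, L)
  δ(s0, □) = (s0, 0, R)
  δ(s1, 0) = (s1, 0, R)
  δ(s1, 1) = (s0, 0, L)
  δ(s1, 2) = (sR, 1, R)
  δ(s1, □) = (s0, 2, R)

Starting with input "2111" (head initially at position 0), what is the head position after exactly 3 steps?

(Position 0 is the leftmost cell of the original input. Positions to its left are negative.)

Execution trace (head position shown):
Step 0: [s0]2111  (head at position 0)
Step 1: move left → [s0]□1111  (head at position -1)
Step 2: move right → 0[s0]1111  (head at position 0)
Step 3: move right → 00[sA]111  (head at position 1)

After 3 steps, the head is at position 1.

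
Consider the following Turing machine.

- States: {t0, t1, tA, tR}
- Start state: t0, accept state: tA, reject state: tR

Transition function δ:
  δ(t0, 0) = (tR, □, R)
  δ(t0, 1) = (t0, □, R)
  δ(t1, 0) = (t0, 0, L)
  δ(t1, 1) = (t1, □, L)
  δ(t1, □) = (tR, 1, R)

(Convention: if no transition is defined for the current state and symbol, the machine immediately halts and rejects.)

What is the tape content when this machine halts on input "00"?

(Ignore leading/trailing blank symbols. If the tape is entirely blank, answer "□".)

Execution trace:
Initial: [t0]00
Step 1: δ(t0, 0) = (tR, □, R) → □[tR]0

The machine reaches the reject state tR and halts.

Final tape (ignoring leading/trailing blanks): 0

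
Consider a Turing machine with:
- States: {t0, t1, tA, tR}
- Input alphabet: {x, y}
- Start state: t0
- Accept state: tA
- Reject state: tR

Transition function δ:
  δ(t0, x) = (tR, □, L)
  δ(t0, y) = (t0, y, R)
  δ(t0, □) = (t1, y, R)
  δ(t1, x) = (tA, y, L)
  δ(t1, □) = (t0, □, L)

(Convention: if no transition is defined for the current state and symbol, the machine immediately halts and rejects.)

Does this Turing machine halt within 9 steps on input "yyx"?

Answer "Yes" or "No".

Execution trace:
Initial: [t0]yyx
Step 1: δ(t0, y) = (t0, y, R) → y[t0]yx
Step 2: δ(t0, y) = (t0, y, R) → yy[t0]x
Step 3: δ(t0, x) = (tR, □, L) → y[tR]y□

The machine reaches the reject state tR and halts.
The machine halted after 3 steps (within the 9-step bound).

Answer: Yes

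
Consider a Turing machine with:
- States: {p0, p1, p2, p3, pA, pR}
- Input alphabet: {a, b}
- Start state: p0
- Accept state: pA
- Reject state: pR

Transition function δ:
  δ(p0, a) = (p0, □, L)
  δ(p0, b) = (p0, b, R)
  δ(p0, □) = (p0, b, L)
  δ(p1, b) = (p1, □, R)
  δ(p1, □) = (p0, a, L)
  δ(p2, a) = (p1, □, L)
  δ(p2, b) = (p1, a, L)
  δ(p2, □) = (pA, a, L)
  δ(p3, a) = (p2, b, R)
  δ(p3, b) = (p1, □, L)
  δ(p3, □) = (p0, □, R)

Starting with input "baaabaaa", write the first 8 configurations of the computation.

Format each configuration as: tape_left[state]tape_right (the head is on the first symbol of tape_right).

Transitions applied:
Step 1: δ(p0, b) = (p0, b, R)
Step 2: δ(p0, a) = (p0, □, L)
Step 3: δ(p0, b) = (p0, b, R)
Step 4: δ(p0, □) = (p0, b, L)
Step 5: δ(p0, b) = (p0, b, R)
Step 6: δ(p0, b) = (p0, b, R)
Step 7: δ(p0, a) = (p0, □, L)

The first 8 configurations are:
[p0]baaabaaa ⊢ b[p0]aaabaaa ⊢ [p0]b□aabaaa ⊢ b[p0]□aabaaa ⊢ [p0]bbaabaaa ⊢ b[p0]baabaaa ⊢ bb[p0]aabaaa ⊢ b[p0]b□abaaa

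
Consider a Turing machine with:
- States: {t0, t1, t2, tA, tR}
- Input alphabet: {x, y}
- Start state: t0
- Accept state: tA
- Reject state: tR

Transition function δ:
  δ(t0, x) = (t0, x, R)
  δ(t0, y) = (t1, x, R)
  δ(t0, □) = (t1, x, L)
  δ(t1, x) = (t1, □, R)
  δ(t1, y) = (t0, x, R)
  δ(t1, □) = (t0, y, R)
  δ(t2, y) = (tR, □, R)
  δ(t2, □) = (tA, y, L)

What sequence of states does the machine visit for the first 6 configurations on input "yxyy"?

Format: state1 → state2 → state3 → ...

Execution trace:
Initial: [t0]yxyy
Step 1: δ(t0, y) = (t1, x, R) → x[t1]xyy
Step 2: δ(t1, x) = (t1, □, R) → x□[t1]yy
Step 3: δ(t1, y) = (t0, x, R) → x□x[t0]y
Step 4: δ(t0, y) = (t1, x, R) → x□xx[t1]□
Step 5: δ(t1, □) = (t0, y, R) → x□xxy[t0]□

State sequence: t0 → t1 → t1 → t0 → t1 → t0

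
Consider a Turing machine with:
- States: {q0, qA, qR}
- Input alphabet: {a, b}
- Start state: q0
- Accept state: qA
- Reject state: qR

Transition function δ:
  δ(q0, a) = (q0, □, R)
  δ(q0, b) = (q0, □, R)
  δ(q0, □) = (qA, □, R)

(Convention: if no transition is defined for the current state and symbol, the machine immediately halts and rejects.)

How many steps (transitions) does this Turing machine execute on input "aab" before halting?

Execution trace:
Initial: [q0]aab
Step 1: δ(q0, a) = (q0, □, R) → □[q0]ab
Step 2: δ(q0, a) = (q0, □, R) → □□[q0]b
Step 3: δ(q0, b) = (q0, □, R) → □□□[q0]□
Step 4: δ(q0, □) = (qA, □, R) → □□□□[qA]□

The machine reaches the accept state qA and halts.

The machine executed 4 steps before halting.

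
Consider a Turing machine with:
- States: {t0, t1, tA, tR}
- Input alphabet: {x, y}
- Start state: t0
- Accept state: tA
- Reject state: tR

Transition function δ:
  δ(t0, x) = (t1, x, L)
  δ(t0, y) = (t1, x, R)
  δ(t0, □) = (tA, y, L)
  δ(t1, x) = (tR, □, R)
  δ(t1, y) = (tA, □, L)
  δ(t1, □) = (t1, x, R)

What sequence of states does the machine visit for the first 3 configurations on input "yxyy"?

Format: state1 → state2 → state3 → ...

Execution trace:
Initial: [t0]yxyy
Step 1: δ(t0, y) = (t1, x, R) → x[t1]xyy
Step 2: δ(t1, x) = (tR, □, R) → x□[tR]yy

The machine reaches the reject state tR and halts.

State sequence: t0 → t1 → tR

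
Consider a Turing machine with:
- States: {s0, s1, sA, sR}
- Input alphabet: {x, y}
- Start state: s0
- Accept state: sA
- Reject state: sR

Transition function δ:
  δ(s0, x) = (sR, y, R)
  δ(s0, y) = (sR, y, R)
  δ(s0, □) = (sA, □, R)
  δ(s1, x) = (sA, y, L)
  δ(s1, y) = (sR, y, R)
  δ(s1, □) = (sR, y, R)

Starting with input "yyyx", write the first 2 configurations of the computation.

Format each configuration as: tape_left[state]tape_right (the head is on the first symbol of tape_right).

Transitions applied:
Step 1: δ(s0, y) = (sR, y, R)

The first 2 configurations are:
[s0]yyyx ⊢ y[sR]yyx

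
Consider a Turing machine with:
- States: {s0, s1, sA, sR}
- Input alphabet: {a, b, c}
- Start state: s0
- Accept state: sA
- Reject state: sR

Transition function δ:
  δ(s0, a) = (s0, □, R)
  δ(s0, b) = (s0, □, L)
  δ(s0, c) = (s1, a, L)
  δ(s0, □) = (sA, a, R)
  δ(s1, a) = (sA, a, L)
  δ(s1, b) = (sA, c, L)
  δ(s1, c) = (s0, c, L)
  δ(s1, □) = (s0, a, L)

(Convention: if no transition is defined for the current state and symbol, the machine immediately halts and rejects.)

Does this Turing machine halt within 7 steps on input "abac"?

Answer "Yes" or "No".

Execution trace:
Initial: [s0]abac
Step 1: δ(s0, a) = (s0, □, R) → □[s0]bac
Step 2: δ(s0, b) = (s0, □, L) → [s0]□□ac
Step 3: δ(s0, □) = (sA, a, R) → a[sA]□ac

The machine reaches the accept state sA and halts.
The machine halted after 3 steps (within the 7-step bound).

Answer: Yes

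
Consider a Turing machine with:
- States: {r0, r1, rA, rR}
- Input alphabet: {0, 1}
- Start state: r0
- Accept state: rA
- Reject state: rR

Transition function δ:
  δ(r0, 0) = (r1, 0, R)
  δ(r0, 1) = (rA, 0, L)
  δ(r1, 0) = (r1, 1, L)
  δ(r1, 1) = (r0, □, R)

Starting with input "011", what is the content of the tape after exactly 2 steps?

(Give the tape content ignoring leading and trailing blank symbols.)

Execution trace:
Initial: [r0]011
Step 1: δ(r0, 0) = (r1, 0, R) → 0[r1]11
Step 2: δ(r1, 1) = (r0, □, R) → 0□[r0]1

After 2 steps, the tape (ignoring leading/trailing blanks) is: 0□1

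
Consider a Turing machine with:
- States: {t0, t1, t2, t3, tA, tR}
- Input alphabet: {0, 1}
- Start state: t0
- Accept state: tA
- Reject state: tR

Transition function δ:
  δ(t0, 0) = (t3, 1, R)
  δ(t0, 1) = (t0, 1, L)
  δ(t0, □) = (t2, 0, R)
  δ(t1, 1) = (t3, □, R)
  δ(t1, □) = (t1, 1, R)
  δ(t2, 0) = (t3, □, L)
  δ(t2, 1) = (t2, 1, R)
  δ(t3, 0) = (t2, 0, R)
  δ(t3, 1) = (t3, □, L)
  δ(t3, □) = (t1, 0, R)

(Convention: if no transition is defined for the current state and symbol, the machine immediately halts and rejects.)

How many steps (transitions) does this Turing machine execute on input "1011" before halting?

Execution trace:
Initial: [t0]1011
Step 1: δ(t0, 1) = (t0, 1, L) → [t0]□1011
Step 2: δ(t0, □) = (t2, 0, R) → 0[t2]1011
Step 3: δ(t2, 1) = (t2, 1, R) → 01[t2]011
Step 4: δ(t2, 0) = (t3, □, L) → 0[t3]1□11
Step 5: δ(t3, 1) = (t3, □, L) → [t3]0□□11
Step 6: δ(t3, 0) = (t2, 0, R) → 0[t2]□□11

No transition is defined for δ(t2, □). By convention the machine halts and rejects.

The machine executed 6 steps before halting.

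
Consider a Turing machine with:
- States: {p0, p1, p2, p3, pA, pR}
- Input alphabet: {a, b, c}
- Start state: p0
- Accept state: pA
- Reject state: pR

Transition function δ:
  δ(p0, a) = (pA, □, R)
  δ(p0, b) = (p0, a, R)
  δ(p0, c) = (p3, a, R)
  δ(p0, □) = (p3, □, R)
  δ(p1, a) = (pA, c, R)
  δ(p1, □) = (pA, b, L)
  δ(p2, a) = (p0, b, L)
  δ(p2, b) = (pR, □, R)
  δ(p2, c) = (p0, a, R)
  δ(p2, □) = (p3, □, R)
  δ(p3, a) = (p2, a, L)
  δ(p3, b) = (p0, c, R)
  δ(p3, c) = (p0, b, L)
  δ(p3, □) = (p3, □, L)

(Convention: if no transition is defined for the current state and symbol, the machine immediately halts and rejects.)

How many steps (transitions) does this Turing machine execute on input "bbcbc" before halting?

Execution trace:
Initial: [p0]bbcbc
Step 1: δ(p0, b) = (p0, a, R) → a[p0]bcbc
Step 2: δ(p0, b) = (p0, a, R) → aa[p0]cbc
Step 3: δ(p0, c) = (p3, a, R) → aaa[p3]bc
Step 4: δ(p3, b) = (p0, c, R) → aaac[p0]c
Step 5: δ(p0, c) = (p3, a, R) → aaaca[p3]□
Step 6: δ(p3, □) = (p3, □, L) → aaac[p3]a□
Step 7: δ(p3, a) = (p2, a, L) → aaa[p2]ca□
Step 8: δ(p2, c) = (p0, a, R) → aaaa[p0]a□
Step 9: δ(p0, a) = (pA, □, R) → aaaa□[pA]□

The machine reaches the accept state pA and halts.

The machine executed 9 steps before halting.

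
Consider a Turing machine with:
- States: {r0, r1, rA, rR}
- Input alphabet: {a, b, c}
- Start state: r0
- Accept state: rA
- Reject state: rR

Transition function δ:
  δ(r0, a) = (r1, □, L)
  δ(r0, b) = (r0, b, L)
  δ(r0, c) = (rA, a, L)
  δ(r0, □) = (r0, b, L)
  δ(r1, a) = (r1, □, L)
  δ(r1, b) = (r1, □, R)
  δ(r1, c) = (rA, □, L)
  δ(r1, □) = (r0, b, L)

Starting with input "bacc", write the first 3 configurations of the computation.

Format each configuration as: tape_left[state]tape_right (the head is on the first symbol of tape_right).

Transitions applied:
Step 1: δ(r0, b) = (r0, b, L)
Step 2: δ(r0, □) = (r0, b, L)

The first 3 configurations are:
[r0]bacc ⊢ [r0]□bacc ⊢ [r0]□bbacc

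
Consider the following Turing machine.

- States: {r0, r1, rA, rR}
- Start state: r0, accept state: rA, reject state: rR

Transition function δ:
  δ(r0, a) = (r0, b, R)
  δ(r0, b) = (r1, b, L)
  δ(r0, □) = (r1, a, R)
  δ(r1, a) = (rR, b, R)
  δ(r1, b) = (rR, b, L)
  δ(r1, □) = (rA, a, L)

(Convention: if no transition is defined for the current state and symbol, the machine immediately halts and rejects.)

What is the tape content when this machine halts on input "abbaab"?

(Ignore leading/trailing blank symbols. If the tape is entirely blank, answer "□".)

Execution trace:
Initial: [r0]abbaab
Step 1: δ(r0, a) = (r0, b, R) → b[r0]bbaab
Step 2: δ(r0, b) = (r1, b, L) → [r1]bbbaab
Step 3: δ(r1, b) = (rR, b, L) → [rR]□bbbaab

The machine reaches the reject state rR and halts.

Final tape (ignoring leading/trailing blanks): bbbaab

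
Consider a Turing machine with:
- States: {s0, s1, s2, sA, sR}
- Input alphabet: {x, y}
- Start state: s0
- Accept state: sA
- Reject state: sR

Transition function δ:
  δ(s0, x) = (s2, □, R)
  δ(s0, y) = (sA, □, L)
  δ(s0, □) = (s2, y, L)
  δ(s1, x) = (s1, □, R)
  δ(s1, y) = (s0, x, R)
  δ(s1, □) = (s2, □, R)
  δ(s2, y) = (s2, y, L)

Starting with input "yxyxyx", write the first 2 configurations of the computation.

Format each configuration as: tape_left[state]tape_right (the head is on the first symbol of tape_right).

Transitions applied:
Step 1: δ(s0, y) = (sA, □, L)

The first 2 configurations are:
[s0]yxyxyx ⊢ [sA]□□xyxyx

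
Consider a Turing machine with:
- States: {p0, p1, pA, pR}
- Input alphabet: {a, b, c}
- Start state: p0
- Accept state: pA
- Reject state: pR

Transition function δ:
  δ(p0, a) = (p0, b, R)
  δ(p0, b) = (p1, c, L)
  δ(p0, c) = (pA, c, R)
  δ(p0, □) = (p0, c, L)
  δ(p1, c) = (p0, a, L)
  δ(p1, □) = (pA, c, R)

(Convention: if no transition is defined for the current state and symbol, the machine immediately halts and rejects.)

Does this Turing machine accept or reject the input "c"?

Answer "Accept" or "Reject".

Execution trace:
Initial: [p0]c
Step 1: δ(p0, c) = (pA, c, R) → c[pA]□

The machine reaches the accept state pA and halts.

Answer: Accept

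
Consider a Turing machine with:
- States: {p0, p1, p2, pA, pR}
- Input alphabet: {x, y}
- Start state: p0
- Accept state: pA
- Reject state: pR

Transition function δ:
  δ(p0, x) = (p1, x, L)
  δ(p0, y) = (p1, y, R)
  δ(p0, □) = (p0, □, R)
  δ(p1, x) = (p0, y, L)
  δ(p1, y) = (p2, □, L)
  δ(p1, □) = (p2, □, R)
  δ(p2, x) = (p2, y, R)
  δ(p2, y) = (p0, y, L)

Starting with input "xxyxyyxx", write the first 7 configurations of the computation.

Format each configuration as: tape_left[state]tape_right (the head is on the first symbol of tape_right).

Transitions applied:
Step 1: δ(p0, x) = (p1, x, L)
Step 2: δ(p1, □) = (p2, □, R)
Step 3: δ(p2, x) = (p2, y, R)
Step 4: δ(p2, x) = (p2, y, R)
Step 5: δ(p2, y) = (p0, y, L)
Step 6: δ(p0, y) = (p1, y, R)

The first 7 configurations are:
[p0]xxyxyyxx ⊢ [p1]□xxyxyyxx ⊢ □[p2]xxyxyyxx ⊢ □y[p2]xyxyyxx ⊢ □yy[p2]yxyyxx ⊢ □y[p0]yyxyyxx ⊢ □yy[p1]yxyyxx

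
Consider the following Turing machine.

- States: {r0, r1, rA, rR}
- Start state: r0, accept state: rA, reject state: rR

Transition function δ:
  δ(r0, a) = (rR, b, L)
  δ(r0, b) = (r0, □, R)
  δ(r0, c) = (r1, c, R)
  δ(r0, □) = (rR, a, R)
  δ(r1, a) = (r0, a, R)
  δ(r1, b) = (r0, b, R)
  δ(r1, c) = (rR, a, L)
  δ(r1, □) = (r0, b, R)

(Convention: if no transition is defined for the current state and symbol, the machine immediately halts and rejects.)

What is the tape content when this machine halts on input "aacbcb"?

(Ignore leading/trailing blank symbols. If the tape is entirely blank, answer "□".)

Execution trace:
Initial: [r0]aacbcb
Step 1: δ(r0, a) = (rR, b, L) → [rR]□bacbcb

The machine reaches the reject state rR and halts.

Final tape (ignoring leading/trailing blanks): bacbcb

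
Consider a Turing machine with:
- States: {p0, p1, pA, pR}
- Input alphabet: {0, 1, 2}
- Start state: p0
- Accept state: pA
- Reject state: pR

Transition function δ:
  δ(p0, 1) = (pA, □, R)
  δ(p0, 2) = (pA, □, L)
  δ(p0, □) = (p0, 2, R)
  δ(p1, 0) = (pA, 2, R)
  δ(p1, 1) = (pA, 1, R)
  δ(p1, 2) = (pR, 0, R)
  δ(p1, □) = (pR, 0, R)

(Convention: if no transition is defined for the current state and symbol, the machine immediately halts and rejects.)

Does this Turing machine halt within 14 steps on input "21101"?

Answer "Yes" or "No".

Execution trace:
Initial: [p0]21101
Step 1: δ(p0, 2) = (pA, □, L) → [pA]□□1101

The machine reaches the accept state pA and halts.
The machine halted after 1 step (within the 14-step bound).

Answer: Yes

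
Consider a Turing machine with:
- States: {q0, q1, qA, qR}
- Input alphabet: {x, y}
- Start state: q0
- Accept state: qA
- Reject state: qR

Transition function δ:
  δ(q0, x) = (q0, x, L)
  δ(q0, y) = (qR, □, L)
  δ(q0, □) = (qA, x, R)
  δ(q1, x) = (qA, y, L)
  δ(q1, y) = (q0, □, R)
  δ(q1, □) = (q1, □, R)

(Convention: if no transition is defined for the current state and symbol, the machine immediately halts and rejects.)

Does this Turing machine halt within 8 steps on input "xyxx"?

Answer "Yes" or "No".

Execution trace:
Initial: [q0]xyxx
Step 1: δ(q0, x) = (q0, x, L) → [q0]□xyxx
Step 2: δ(q0, □) = (qA, x, R) → x[qA]xyxx

The machine reaches the accept state qA and halts.
The machine halted after 2 steps (within the 8-step bound).

Answer: Yes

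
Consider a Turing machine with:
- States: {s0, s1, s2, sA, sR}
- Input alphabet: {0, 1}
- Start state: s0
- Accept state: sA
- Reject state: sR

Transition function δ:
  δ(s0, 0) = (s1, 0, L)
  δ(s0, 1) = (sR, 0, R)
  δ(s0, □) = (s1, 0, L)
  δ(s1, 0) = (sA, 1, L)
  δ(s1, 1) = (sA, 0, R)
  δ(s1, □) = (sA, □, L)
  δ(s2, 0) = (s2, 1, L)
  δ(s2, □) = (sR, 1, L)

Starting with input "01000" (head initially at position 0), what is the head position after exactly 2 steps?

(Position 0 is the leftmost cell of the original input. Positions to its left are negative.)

Execution trace (head position shown):
Step 0: [s0]01000  (head at position 0)
Step 1: move left → [s1]□01000  (head at position -1)
Step 2: move left → [sA]□□01000  (head at position -2)

After 2 steps, the head is at position -2.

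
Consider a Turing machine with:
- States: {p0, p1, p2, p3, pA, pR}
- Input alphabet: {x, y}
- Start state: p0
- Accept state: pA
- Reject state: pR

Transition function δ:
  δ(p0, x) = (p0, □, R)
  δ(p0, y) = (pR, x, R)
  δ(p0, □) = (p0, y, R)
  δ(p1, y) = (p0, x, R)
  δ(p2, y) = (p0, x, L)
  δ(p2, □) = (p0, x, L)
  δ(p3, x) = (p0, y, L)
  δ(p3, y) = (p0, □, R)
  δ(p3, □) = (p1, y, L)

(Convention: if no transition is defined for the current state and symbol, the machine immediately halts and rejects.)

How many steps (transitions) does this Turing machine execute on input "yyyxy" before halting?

Execution trace:
Initial: [p0]yyyxy
Step 1: δ(p0, y) = (pR, x, R) → x[pR]yyxy

The machine reaches the reject state pR and halts.

The machine executed 1 step before halting.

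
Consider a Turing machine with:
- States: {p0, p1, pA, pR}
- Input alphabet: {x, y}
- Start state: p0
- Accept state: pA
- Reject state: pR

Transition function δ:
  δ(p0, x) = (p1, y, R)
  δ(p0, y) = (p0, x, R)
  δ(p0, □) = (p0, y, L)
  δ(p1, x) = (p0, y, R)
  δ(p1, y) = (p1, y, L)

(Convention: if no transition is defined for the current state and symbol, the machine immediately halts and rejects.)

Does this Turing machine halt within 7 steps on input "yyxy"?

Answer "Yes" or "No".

Execution trace:
Initial: [p0]yyxy
Step 1: δ(p0, y) = (p0, x, R) → x[p0]yxy
Step 2: δ(p0, y) = (p0, x, R) → xx[p0]xy
Step 3: δ(p0, x) = (p1, y, R) → xxy[p1]y
Step 4: δ(p1, y) = (p1, y, L) → xx[p1]yy
Step 5: δ(p1, y) = (p1, y, L) → x[p1]xyy
Step 6: δ(p1, x) = (p0, y, R) → xy[p0]yy
Step 7: δ(p0, y) = (p0, x, R) → xyx[p0]y

The machine has not reached a halting state after 7 steps.
The machine did not halt within the 7-step bound.

Answer: No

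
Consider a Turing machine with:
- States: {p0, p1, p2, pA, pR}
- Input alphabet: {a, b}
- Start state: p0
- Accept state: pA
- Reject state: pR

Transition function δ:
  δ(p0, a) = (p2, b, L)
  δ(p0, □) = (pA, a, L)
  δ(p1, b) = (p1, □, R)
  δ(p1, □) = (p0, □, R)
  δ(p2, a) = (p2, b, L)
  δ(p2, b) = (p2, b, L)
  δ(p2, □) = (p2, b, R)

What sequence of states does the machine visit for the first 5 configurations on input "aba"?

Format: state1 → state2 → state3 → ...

Execution trace:
Initial: [p0]aba
Step 1: δ(p0, a) = (p2, b, L) → [p2]□bba
Step 2: δ(p2, □) = (p2, b, R) → b[p2]bba
Step 3: δ(p2, b) = (p2, b, L) → [p2]bbba
Step 4: δ(p2, b) = (p2, b, L) → [p2]□bbba

State sequence: p0 → p2 → p2 → p2 → p2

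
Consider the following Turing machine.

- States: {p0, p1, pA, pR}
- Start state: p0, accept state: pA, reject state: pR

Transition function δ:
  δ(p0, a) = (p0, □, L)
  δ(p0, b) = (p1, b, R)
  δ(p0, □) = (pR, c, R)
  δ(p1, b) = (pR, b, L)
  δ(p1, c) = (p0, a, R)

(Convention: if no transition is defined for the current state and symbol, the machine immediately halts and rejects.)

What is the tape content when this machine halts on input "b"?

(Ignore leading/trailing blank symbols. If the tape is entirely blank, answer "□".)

Execution trace:
Initial: [p0]b
Step 1: δ(p0, b) = (p1, b, R) → b[p1]□

No transition is defined for δ(p1, □). By convention the machine halts and rejects.

Final tape (ignoring leading/trailing blanks): b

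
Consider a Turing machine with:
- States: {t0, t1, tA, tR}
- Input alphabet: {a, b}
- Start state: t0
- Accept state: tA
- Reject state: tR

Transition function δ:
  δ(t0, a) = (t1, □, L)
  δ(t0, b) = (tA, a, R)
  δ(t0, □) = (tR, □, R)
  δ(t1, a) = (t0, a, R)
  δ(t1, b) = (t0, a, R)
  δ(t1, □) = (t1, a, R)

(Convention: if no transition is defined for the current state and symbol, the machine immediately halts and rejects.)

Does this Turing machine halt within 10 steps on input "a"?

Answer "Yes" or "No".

Execution trace:
Initial: [t0]a
Step 1: δ(t0, a) = (t1, □, L) → [t1]□□
Step 2: δ(t1, □) = (t1, a, R) → a[t1]□
Step 3: δ(t1, □) = (t1, a, R) → aa[t1]□
Step 4: δ(t1, □) = (t1, a, R) → aaa[t1]□
Step 5: δ(t1, □) = (t1, a, R) → aaaa[t1]□
Step 6: δ(t1, □) = (t1, a, R) → aaaaa[t1]□
Step 7: δ(t1, □) = (t1, a, R) → aaaaaa[t1]□
Step 8: δ(t1, □) = (t1, a, R) → aaaaaaa[t1]□
Step 9: δ(t1, □) = (t1, a, R) → aaaaaaaa[t1]□
Step 10: δ(t1, □) = (t1, a, R) → aaaaaaaaa[t1]□

The machine has not reached a halting state after 10 steps.
The machine did not halt within the 10-step bound.

Answer: No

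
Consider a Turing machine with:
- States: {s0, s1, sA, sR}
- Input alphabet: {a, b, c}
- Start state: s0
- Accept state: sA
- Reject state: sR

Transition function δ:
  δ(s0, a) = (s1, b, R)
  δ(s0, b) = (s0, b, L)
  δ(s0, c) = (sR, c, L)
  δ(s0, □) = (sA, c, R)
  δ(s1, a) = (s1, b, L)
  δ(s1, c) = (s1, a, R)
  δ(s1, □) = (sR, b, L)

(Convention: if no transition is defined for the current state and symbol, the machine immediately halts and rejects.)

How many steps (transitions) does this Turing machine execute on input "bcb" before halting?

Execution trace:
Initial: [s0]bcb
Step 1: δ(s0, b) = (s0, b, L) → [s0]□bcb
Step 2: δ(s0, □) = (sA, c, R) → c[sA]bcb

The machine reaches the accept state sA and halts.

The machine executed 2 steps before halting.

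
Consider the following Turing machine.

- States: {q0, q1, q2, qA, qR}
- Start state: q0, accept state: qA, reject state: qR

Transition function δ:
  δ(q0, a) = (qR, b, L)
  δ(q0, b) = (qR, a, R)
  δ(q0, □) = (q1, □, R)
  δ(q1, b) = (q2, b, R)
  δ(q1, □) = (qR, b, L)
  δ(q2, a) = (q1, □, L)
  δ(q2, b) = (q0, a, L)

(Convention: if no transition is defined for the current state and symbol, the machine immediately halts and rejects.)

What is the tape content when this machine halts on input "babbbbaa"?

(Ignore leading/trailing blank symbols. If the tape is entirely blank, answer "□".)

Execution trace:
Initial: [q0]babbbbaa
Step 1: δ(q0, b) = (qR, a, R) → a[qR]abbbbaa

The machine reaches the reject state qR and halts.

Final tape (ignoring leading/trailing blanks): aabbbbaa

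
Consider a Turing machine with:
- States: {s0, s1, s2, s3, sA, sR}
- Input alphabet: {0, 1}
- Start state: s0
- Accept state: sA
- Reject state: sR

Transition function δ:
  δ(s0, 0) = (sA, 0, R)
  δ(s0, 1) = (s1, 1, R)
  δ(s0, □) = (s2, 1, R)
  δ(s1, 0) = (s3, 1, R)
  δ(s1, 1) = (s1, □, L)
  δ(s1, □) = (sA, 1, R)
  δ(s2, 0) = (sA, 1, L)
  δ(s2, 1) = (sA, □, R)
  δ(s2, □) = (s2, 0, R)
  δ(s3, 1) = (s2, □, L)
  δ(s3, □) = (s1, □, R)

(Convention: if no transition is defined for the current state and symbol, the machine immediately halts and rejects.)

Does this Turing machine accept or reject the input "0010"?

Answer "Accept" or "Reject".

Execution trace:
Initial: [s0]0010
Step 1: δ(s0, 0) = (sA, 0, R) → 0[sA]010

The machine reaches the accept state sA and halts.

Answer: Accept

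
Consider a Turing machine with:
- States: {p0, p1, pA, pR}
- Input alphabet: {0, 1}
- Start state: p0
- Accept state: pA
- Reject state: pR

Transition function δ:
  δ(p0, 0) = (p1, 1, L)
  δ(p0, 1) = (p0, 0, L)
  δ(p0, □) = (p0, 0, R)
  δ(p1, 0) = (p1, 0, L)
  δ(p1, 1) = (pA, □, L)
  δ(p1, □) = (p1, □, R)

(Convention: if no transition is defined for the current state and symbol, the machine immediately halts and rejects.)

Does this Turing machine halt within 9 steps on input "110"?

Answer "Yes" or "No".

Execution trace:
Initial: [p0]110
Step 1: δ(p0, 1) = (p0, 0, L) → [p0]□010
Step 2: δ(p0, □) = (p0, 0, R) → 0[p0]010
Step 3: δ(p0, 0) = (p1, 1, L) → [p1]0110
Step 4: δ(p1, 0) = (p1, 0, L) → [p1]□0110
Step 5: δ(p1, □) = (p1, □, R) → □[p1]0110
Step 6: δ(p1, 0) = (p1, 0, L) → [p1]□0110
Step 7: δ(p1, □) = (p1, □, R) → □[p1]0110
Step 8: δ(p1, 0) = (p1, 0, L) → [p1]□0110
Step 9: δ(p1, □) = (p1, □, R) → □[p1]0110

The machine has not reached a halting state after 9 steps.
The machine did not halt within the 9-step bound.

Answer: No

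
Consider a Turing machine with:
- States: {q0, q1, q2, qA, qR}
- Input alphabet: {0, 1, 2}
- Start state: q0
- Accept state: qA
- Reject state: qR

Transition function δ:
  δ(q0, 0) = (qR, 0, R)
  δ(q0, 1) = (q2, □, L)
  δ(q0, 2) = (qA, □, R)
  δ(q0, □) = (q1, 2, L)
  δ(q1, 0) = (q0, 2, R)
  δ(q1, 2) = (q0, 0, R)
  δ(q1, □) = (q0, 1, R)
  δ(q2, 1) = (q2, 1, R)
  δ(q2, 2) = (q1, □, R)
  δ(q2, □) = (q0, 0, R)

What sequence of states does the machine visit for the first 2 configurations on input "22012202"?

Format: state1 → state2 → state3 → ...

Execution trace:
Initial: [q0]22012202
Step 1: δ(q0, 2) = (qA, □, R) → □[qA]2012202

The machine reaches the accept state qA and halts.

State sequence: q0 → qA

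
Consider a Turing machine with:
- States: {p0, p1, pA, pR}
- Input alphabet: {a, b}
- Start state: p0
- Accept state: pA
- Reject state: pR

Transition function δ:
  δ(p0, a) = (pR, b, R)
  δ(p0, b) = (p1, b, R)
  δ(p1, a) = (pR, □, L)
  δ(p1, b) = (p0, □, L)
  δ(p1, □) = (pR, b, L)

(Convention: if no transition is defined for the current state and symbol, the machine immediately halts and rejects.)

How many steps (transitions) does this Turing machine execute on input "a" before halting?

Execution trace:
Initial: [p0]a
Step 1: δ(p0, a) = (pR, b, R) → b[pR]□

The machine reaches the reject state pR and halts.

The machine executed 1 step before halting.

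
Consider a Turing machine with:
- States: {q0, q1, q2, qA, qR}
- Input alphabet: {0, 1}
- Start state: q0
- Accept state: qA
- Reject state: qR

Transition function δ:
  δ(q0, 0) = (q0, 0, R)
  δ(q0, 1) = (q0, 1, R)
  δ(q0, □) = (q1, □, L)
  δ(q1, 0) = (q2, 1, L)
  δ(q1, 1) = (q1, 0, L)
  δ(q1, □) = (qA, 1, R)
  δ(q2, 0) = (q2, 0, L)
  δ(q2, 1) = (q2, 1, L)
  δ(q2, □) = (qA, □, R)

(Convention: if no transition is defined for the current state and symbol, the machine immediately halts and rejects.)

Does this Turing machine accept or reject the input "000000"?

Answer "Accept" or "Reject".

Execution trace:
Initial: [q0]000000
Step 1: δ(q0, 0) = (q0, 0, R) → 0[q0]00000
Step 2: δ(q0, 0) = (q0, 0, R) → 00[q0]0000
Step 3: δ(q0, 0) = (q0, 0, R) → 000[q0]000
Step 4: δ(q0, 0) = (q0, 0, R) → 0000[q0]00
Step 5: δ(q0, 0) = (q0, 0, R) → 00000[q0]0
Step 6: δ(q0, 0) = (q0, 0, R) → 000000[q0]□
Step 7: δ(q0, □) = (q1, □, L) → 00000[q1]0□
Step 8: δ(q1, 0) = (q2, 1, L) → 0000[q2]01□
Step 9: δ(q2, 0) = (q2, 0, L) → 000[q2]001□
Step 10: δ(q2, 0) = (q2, 0, L) → 00[q2]0001□
Step 11: δ(q2, 0) = (q2, 0, L) → 0[q2]00001□
Step 12: δ(q2, 0) = (q2, 0, L) → [q2]000001□
Step 13: δ(q2, 0) = (q2, 0, L) → [q2]□000001□
Step 14: δ(q2, □) = (qA, □, R) → □[qA]000001□

The machine reaches the accept state qA and halts.

Answer: Accept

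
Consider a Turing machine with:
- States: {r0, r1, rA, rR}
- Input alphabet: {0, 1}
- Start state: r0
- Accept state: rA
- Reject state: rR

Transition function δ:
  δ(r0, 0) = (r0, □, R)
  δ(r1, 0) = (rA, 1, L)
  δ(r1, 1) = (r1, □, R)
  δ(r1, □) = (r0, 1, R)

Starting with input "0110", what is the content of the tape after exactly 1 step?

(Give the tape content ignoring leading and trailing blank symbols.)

Execution trace:
Initial: [r0]0110
Step 1: δ(r0, 0) = (r0, □, R) → □[r0]110

No transition is defined for δ(r0, 1). By convention the machine halts and rejects.

After 1 step, the tape (ignoring leading/trailing blanks) is: 110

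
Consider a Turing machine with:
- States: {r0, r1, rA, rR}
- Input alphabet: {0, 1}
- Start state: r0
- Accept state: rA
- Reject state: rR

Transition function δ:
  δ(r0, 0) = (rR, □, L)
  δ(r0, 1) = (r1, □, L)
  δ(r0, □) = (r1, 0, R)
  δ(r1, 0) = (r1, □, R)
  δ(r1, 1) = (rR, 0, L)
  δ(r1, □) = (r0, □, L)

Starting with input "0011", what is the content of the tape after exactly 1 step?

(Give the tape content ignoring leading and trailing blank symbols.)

Execution trace:
Initial: [r0]0011
Step 1: δ(r0, 0) = (rR, □, L) → [rR]□□011

The machine reaches the reject state rR and halts.

After 1 step, the tape (ignoring leading/trailing blanks) is: 011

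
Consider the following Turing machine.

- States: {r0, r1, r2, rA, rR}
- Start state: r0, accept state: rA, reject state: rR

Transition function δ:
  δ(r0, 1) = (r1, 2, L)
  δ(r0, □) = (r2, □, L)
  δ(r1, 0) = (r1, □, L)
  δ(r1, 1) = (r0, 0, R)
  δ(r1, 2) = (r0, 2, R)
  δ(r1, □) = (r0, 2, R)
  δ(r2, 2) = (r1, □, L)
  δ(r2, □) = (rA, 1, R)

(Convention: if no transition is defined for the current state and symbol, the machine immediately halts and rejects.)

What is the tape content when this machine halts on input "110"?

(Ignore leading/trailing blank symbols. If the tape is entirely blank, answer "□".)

Execution trace:
Initial: [r0]110
Step 1: δ(r0, 1) = (r1, 2, L) → [r1]□210
Step 2: δ(r1, □) = (r0, 2, R) → 2[r0]210

No transition is defined for δ(r0, 2). By convention the machine halts and rejects.

Final tape (ignoring leading/trailing blanks): 2210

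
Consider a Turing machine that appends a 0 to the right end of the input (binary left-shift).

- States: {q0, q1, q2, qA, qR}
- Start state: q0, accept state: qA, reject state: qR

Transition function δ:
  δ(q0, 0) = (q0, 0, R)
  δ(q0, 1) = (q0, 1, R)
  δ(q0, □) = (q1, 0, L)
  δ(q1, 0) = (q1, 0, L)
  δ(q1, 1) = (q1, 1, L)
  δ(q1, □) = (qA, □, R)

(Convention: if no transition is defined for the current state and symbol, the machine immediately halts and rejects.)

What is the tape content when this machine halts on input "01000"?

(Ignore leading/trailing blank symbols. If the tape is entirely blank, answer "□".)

Execution trace:
Initial: [q0]01000
Step 1: δ(q0, 0) = (q0, 0, R) → 0[q0]1000
Step 2: δ(q0, 1) = (q0, 1, R) → 01[q0]000
Step 3: δ(q0, 0) = (q0, 0, R) → 010[q0]00
Step 4: δ(q0, 0) = (q0, 0, R) → 0100[q0]0
Step 5: δ(q0, 0) = (q0, 0, R) → 01000[q0]□
Step 6: δ(q0, □) = (q1, 0, L) → 0100[q1]00
Step 7: δ(q1, 0) = (q1, 0, L) → 010[q1]000
Step 8: δ(q1, 0) = (q1, 0, L) → 01[q1]0000
Step 9: δ(q1, 0) = (q1, 0, L) → 0[q1]10000
Step 10: δ(q1, 1) = (q1, 1, L) → [q1]010000
Step 11: δ(q1, 0) = (q1, 0, L) → [q1]□010000
Step 12: δ(q1, □) = (qA, □, R) → □[qA]010000

The machine reaches the accept state qA and halts.

Final tape (ignoring leading/trailing blanks): 010000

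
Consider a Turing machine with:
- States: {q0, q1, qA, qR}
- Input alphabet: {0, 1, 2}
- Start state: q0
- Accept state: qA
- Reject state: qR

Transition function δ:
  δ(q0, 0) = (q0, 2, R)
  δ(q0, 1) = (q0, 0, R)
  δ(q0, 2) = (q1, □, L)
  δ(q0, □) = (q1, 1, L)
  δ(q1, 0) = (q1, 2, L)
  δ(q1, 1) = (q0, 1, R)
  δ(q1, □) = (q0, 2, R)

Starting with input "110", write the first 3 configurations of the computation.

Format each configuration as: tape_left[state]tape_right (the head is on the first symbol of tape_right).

Transitions applied:
Step 1: δ(q0, 1) = (q0, 0, R)
Step 2: δ(q0, 1) = (q0, 0, R)

The first 3 configurations are:
[q0]110 ⊢ 0[q0]10 ⊢ 00[q0]0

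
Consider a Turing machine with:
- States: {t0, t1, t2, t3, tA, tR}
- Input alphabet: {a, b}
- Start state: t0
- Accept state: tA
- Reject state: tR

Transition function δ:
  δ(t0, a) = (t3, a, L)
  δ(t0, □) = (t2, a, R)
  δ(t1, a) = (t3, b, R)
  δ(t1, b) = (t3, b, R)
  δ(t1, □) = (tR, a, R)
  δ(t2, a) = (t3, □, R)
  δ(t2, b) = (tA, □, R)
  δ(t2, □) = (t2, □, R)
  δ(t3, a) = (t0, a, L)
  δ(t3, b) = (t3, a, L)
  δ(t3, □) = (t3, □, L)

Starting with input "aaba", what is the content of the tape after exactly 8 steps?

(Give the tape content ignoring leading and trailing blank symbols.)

Execution trace:
Initial: [t0]aaba
Step 1: δ(t0, a) = (t3, a, L) → [t3]□aaba
Step 2: δ(t3, □) = (t3, □, L) → [t3]□□aaba
Step 3: δ(t3, □) = (t3, □, L) → [t3]□□□aaba
Step 4: δ(t3, □) = (t3, □, L) → [t3]□□□□aaba
Step 5: δ(t3, □) = (t3, □, L) → [t3]□□□□□aaba
Step 6: δ(t3, □) = (t3, □, L) → [t3]□□□□□□aaba
Step 7: δ(t3, □) = (t3, □, L) → [t3]□□□□□□□aaba
Step 8: δ(t3, □) = (t3, □, L) → [t3]□□□□□□□□aaba

After 8 steps, the tape (ignoring leading/trailing blanks) is: aaba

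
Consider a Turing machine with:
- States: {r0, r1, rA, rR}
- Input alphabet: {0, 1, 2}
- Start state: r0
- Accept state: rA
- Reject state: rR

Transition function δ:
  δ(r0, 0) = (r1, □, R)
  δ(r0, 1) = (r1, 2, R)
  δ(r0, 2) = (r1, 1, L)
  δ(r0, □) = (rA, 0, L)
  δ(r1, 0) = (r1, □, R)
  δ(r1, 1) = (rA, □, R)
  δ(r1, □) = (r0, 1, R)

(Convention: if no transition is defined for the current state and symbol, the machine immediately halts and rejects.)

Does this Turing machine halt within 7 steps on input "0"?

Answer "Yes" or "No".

Execution trace:
Initial: [r0]0
Step 1: δ(r0, 0) = (r1, □, R) → □[r1]□
Step 2: δ(r1, □) = (r0, 1, R) → □1[r0]□
Step 3: δ(r0, □) = (rA, 0, L) → □[rA]10

The machine reaches the accept state rA and halts.
The machine halted after 3 steps (within the 7-step bound).

Answer: Yes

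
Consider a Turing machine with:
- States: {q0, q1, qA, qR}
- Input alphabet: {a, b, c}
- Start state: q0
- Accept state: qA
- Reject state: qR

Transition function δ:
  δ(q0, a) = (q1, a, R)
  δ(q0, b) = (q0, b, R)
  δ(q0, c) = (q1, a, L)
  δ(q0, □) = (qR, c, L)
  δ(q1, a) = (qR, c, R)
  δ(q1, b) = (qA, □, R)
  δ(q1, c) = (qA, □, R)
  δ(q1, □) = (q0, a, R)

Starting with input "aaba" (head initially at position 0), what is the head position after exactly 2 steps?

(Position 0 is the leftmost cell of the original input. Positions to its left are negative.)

Execution trace (head position shown):
Step 0: [q0]aaba  (head at position 0)
Step 1: move right → a[q1]aba  (head at position 1)
Step 2: move right → ac[qR]ba  (head at position 2)

After 2 steps, the head is at position 2.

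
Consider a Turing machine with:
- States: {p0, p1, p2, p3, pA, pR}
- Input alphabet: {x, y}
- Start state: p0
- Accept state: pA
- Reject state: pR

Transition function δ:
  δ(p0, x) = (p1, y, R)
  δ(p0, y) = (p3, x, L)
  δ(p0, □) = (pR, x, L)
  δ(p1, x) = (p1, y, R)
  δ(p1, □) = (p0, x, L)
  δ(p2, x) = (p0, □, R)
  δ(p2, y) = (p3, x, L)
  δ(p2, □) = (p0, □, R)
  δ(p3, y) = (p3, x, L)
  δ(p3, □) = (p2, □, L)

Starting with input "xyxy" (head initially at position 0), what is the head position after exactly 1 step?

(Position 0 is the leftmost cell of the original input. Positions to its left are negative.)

Execution trace (head position shown):
Step 0: [p0]xyxy  (head at position 0)
Step 1: move right → y[p1]yxy  (head at position 1)

After 1 step, the head is at position 1.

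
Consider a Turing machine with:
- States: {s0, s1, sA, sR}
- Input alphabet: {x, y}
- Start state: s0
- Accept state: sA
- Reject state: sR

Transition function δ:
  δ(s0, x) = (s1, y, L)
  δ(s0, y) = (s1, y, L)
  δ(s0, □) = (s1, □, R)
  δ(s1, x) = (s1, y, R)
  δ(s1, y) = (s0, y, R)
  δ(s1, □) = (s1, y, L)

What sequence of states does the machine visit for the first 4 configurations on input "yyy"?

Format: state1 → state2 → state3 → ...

Execution trace:
Initial: [s0]yyy
Step 1: δ(s0, y) = (s1, y, L) → [s1]□yyy
Step 2: δ(s1, □) = (s1, y, L) → [s1]□yyyy
Step 3: δ(s1, □) = (s1, y, L) → [s1]□yyyyy

State sequence: s0 → s1 → s1 → s1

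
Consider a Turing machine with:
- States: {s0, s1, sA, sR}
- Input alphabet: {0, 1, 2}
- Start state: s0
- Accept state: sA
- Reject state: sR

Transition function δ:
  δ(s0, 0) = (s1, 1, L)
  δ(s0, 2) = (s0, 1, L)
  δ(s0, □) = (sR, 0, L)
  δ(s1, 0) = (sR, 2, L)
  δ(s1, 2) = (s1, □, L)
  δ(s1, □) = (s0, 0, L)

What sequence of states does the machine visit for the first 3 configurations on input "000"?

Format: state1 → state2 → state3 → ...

Execution trace:
Initial: [s0]000
Step 1: δ(s0, 0) = (s1, 1, L) → [s1]□100
Step 2: δ(s1, □) = (s0, 0, L) → [s0]□0100

State sequence: s0 → s1 → s0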